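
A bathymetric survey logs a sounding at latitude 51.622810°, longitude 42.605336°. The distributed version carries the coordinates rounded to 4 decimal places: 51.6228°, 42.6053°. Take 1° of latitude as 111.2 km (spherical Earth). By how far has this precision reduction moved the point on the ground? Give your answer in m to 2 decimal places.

2.72 m

The latitude changed by +0.000010° and the longitude by +0.000036°.
North–south shift: 0.000010 × 111200 = 1.112 m.
East–west at this latitude: 0.000036° × 111200 × cos 51.6228° ≈ 0.000036 × 69036.9 = 2.48533 m.
Distance: √(1.112² + 2.48533²) ≈ 2.72276 m.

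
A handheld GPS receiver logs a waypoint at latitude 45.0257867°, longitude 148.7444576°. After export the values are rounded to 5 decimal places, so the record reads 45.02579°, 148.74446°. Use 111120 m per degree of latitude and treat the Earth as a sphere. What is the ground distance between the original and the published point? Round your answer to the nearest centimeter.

Δlat = 45.0257867 − 45.02579 = -0.0000033°; Δlon = 148.7444576 − 148.74446 = -0.0000024°.
N–S: -0.0000033° × 111120 m/° = -0.366696 m.
E–W at 45.0258°: -0.0000024° × 111120 × cos 45.0258° = -0.0000024 × 111120 × 0.7068 ≈ -0.188492 m.
Distance: √(0.366696² + 0.188492²) ≈ 0.412305 m.
That is 0.412305 m = 41.23 cm.

41 centimeters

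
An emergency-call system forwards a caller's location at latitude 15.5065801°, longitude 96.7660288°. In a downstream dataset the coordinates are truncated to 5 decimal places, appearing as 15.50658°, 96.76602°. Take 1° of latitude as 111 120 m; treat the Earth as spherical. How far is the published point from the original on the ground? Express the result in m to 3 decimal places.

The latitude changed by +0.0000001° and the longitude by +0.0000088°.
North–south shift: 0.0000001 × 111120 = 0.011112 m.
E–W at 15.5066°: 0.0000088° × 111120 × cos 15.5066° = 0.0000088 × 111120 × 0.9636 ≈ 0.942262 m.
Combined displacement = (0.011112² + 0.942262²)^½ ≈ 0.942327 m.

0.942 m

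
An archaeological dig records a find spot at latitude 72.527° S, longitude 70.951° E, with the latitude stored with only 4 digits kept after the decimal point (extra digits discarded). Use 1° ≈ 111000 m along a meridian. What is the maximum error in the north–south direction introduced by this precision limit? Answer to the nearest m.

Truncating at 4 decimal places can drop up to a full unit in the last place, so the latitude may be off by as much as 0.0001°.
So the N–S error is at most 0.0001 × 111000 = 11.1 m.

11 m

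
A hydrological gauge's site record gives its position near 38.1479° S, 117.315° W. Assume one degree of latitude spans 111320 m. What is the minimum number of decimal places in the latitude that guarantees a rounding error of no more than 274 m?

3 decimal places

One degree of latitude covers 111320 m.
N decimal places → at most half a unit in the last place, 0.5 × 10⁻ᴺ° = 111320/2 × 10⁻ᴺ m.
Need 0.5 × 111320 × 10⁻ᴺ ≤ 274 → 10⁻ᴺ ≤ 4.923e-03, so N ≥ 2.31.
N = 2 would give 557 m (too coarse); N = 3 gives 55.7 m ≤ 274 m.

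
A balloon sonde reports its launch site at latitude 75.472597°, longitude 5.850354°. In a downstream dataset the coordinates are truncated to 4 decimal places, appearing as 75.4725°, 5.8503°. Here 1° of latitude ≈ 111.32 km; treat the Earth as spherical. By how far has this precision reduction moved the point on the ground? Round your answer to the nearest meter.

Δlat = 75.472597 − 75.4725 = +0.000097°; Δlon = 5.850354 − 5.8503 = +0.000054°.
N–S: 0.000097° × 111320 m/° = 10.798 m.
East–west at this latitude: 0.000054° × 111320 × cos 75.4725° ≈ 0.000054 × 27924 = 1.5079 m.
Distance: √(10.798² + 1.5079²) ≈ 10.9028 m.

11 meters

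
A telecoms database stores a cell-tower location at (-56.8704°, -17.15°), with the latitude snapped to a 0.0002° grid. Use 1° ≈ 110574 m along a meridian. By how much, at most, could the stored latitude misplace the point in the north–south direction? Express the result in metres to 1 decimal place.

With a 0.0002° grid the true value lies within half a step, ±0.0002°/2 = ±0.0001°, of the stored one.
Along the meridian that is 0.0001° × 110574 m/° = 11.0574 m.

11.1 metres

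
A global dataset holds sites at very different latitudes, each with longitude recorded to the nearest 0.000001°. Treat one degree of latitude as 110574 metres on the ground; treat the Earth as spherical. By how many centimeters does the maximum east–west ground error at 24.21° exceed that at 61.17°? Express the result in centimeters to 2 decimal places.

Rounding to 6 decimal places leaves the longitude within ±5e-07° of the true value.
At 24.21°: 5e-07° × 110574 × cos 24.21° = 5e-07 × 110574 × 0.9120 ≈ 0.050424 m.
At 61.17°: 5e-07° × 110574 × cos 61.17° = 5e-07 × 110574 × 0.4822 ≈ 0.02666 m.
So the lower-latitude error exceeds the higher by 0.050424 − 0.02666 = 0.023764 m.
That is 0.0237643 m = 2.3764 cm.

2.38 centimeters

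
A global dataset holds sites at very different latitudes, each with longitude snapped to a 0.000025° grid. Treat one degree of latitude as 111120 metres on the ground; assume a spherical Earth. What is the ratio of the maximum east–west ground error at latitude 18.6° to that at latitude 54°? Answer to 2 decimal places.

1.61

With a 0.000025° grid the true value lies within half a step, ±0.000025°/2 = ±1.25e-05°, of the stored one.
Error at 18.6° = 1.25e-05° × 111120 × cos 18.6° ≈ 1.389 × 0.9478 = 1.3165 m.
At 54°: 1.25e-05° × 111120 × cos 54° = 1.25e-05 × 111120 × 0.5878 ≈ 0.81643 m.
Ratio: 1.3165 / 0.81643 = cos 18.6° / cos 54° ≈ 1.6124.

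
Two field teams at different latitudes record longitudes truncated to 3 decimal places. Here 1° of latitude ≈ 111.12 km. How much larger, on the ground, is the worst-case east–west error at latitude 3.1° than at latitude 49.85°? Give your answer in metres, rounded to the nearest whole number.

39 metres

Truncating at 3 decimal places can drop up to a full unit in the last place, so the longitude may be off by as much as 0.001°.
At 3.1°: 0.001° × 111120 × cos 3.1° = 0.001 × 111120 × 0.9985 ≈ 110.96 m.
Error at 49.85° = 0.001° × 111120 × cos 49.85° ≈ 111.12 × 0.6448 = 71.649 m.
So the lower-latitude error exceeds the higher by 110.96 − 71.649 = 39.308 m.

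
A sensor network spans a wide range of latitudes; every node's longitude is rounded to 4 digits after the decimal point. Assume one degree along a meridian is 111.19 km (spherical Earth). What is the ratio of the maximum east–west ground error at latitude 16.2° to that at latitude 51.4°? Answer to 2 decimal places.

1.54

Rounding to 4 decimal places leaves the longitude within ±5e-05° of the true value.
Error at 16.2° = 5e-05° × 111190 × cos 16.2° ≈ 5.5595 × 0.9603 = 5.3388 m.
At 51.4°: 5e-05° × 111190 × cos 51.4° = 5e-05 × 111190 × 0.6239 ≈ 3.4685 m.
Ratio: 5.3388 / 3.4685 = cos 16.2° / cos 51.4° ≈ 1.5392.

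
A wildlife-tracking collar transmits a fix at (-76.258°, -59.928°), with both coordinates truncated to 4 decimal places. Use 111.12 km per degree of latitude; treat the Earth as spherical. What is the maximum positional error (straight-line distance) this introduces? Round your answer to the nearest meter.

11 meters

Truncating at 4 decimal places can drop up to a full unit in the last place, so each coordinate may be off by as much as 0.0001°.
Latitude error → 0.0001 × 111120 = 11.112 m along the meridian.
Longitude error → 0.0001 × 111120 × cos 76.258° = 0.0001 × 111120 × 0.2376 ≈ 2.63966 m.
Combining orthogonally: (11.112² + 2.63966²)^½ ≈ 11.4212 m.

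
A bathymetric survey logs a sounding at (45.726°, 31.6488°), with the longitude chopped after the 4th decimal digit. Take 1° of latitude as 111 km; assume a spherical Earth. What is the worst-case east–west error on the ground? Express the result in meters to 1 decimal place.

Truncating at 4 decimal places can drop up to a full unit in the last place, so the longitude may be off by as much as 0.0001°.
At latitude 45.726° a degree of longitude spans 111000 m × cos 45.726° = 111000 × 0.6981 ≈ 77488 m.
Maximum E–W displacement: 0.0001 × 77488 = 7.7488 m.

7.7 meters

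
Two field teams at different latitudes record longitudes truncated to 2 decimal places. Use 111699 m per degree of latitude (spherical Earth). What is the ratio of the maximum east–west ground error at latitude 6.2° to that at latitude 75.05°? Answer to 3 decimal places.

3.854

Truncating at 2 decimal places can drop up to a full unit in the last place, so the longitude may be off by as much as 0.01°.
At 6.2°: 0.01° × 111699 × cos 6.2° = 0.01 × 111699 × 0.9942 ≈ 1110.5 m.
Error at 75.05° = 0.01° × 111699 × cos 75.05° ≈ 1117 × 0.2580 = 288.16 m.
Ratio: 1110.5 / 288.16 = cos 6.2° / cos 75.05° ≈ 3.8537.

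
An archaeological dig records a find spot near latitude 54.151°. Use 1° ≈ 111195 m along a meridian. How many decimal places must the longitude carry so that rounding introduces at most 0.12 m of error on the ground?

6 decimal places

At 54.151° one degree of longitude covers 111195 × cos 54.151° ≈ 111195 × 0.5857 ≈ 65121.5 m.
N decimal places → at most half a unit in the last place, 0.5 × 10⁻ᴺ° = 65121.5/2 × 10⁻ᴺ m.
Need 0.5 × 65121.5 × 10⁻ᴺ ≤ 0.12 → 10⁻ᴺ ≤ 3.685e-06, so N ≥ 5.43.
So 6 decimal places suffice (0.0326 m); 5 would allow up to 0.326 m.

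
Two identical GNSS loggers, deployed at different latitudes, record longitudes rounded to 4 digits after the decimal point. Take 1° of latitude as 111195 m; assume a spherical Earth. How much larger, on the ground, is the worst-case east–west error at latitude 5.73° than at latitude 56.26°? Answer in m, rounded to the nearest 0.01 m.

Rounding to 4 decimal places leaves the longitude within ±5e-05° of the true value.
At 5.73°: 5e-05° × 111195 × cos 5.73° = 5e-05 × 111195 × 0.9950 ≈ 5.532 m.
Error at 56.26° = 5e-05° × 111195 × cos 56.26° ≈ 5.5598 × 0.5554 = 3.088 m.
Difference: 5.532 − 3.088 = 2.4439 m.

2.44 m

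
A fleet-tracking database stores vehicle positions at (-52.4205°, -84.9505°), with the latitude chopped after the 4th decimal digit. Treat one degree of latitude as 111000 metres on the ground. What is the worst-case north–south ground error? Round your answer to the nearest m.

11 m

Truncating at 4 decimal places can drop up to a full unit in the last place, so the latitude may be off by as much as 0.0001°.
Along the meridian that is 0.0001° × 111000 m/° = 11.1 m.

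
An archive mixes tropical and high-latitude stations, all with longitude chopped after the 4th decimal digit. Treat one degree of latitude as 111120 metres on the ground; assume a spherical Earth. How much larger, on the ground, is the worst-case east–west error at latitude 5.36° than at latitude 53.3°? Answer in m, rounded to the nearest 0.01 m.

Truncating at 4 decimal places can drop up to a full unit in the last place, so the longitude may be off by as much as 0.0001°.
At 5.36°: 0.0001° × 111120 × cos 5.36° = 0.0001 × 111120 × 0.9956 ≈ 11.063 m.
Error at 53.3° = 0.0001° × 111120 × cos 53.3° ≈ 11.112 × 0.5976 = 6.6408 m.
Difference: 11.063 − 6.6408 = 4.4226 m.

4.42 m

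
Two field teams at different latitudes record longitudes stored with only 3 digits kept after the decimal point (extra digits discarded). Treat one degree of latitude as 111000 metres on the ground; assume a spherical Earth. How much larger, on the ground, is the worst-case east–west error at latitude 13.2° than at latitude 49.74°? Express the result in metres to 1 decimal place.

36.3 metres

Truncating at 3 decimal places can drop up to a full unit in the last place, so the longitude may be off by as much as 0.001°.
At 13.2°: 0.001° × 111000 × cos 13.2° = 0.001 × 111000 × 0.9736 ≈ 108.07 m.
Error at 49.74° = 0.001° × 111000 × cos 49.74° ≈ 111 × 0.6463 = 71.735 m.
Difference: 108.07 − 71.735 = 36.333 m.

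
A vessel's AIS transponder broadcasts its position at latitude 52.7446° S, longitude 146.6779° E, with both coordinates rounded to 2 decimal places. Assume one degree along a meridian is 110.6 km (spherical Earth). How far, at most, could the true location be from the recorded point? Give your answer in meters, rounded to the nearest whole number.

Rounding to 2 decimal places leaves each coordinate within ±0.005° of the true value.
Latitude error → 0.005 × 110600 = 553 m along the meridian.
E–W at 52.7446°: 0.005° × 110600 × cos 52.7446° = 0.005 × 110600 × 0.6054 ≈ 334.769 m.
The two errors are perpendicular, so the maximum displacement is √(553² + 334.769²) ≈ 646.436 m.

646 meters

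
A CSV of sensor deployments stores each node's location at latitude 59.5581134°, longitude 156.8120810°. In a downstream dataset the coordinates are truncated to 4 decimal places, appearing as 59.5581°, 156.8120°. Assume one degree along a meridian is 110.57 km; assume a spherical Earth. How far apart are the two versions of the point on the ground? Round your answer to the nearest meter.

Δlat = 59.5581134 − 59.5581 = +0.0000134°; Δlon = 156.8120810 − 156.8120 = +0.0000810°.
N–S: 0.0000134° × 110570 m/° = 1.48164 m.
E–W at 59.5581°: 0.0000810° × 110570 × cos 59.5581° = 0.0000810 × 110570 × 0.5067 ≈ 4.53777 m.
Combined displacement = (1.48164² + 4.53777²)^½ ≈ 4.77353 m.

5 meters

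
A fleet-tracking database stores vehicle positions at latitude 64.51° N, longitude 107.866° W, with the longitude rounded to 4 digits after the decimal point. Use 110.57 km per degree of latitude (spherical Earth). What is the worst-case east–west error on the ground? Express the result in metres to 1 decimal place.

Rounding to 4 decimal places leaves the longitude within ±5e-05° of the true value.
One degree of longitude at 64.51° is 110570 × cos 64.51° ≈ 110570 × 0.4304 = 47584.2 m.
East–west error: 5e-05° × 47584.2 m/° ≈ 2.37921 m.

2.4 metres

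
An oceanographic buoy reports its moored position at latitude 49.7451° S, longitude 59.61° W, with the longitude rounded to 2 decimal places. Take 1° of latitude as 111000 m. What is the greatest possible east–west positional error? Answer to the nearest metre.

Rounding to 2 decimal places leaves the longitude within ±0.005° of the true value.
Parallels shrink by cos φ, so at 49.7451° a degree of longitude is 111000 × 0.6462 ≈ 71727 m.
East–west error: 0.005° × 71727 m/° ≈ 358.635 m.

359 metres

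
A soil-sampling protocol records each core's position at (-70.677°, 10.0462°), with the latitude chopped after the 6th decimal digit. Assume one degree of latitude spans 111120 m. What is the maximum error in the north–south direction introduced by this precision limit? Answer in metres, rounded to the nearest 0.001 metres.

0.111 metres

Truncating at 6 decimal places can drop up to a full unit in the last place, so the latitude may be off by as much as 1e-06°.
North–south distance: 1e-06° × 111120 m/° = 0.11112 m.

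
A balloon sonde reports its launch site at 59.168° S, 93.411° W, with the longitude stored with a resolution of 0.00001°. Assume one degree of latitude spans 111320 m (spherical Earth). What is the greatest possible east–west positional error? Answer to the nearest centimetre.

29 centimetres

With a 0.00001° grid the true value lies within half a step, ±0.00001°/2 = ±5e-06°, of the stored one.
Parallels shrink by cos φ, so at 59.168° a degree of longitude is 111320 × 0.5125 ≈ 57054 m.
So at most 5e-06° × 57054 ≈ 0.28527 m east–west.
That is 0.28527 m = 28.527 cm.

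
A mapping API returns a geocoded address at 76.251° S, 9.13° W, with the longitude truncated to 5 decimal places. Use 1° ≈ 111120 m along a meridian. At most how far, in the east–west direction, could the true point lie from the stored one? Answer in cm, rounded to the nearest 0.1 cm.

Truncating at 5 decimal places can drop up to a full unit in the last place, so the longitude may be off by as much as 1e-05°.
One degree of longitude at 76.251° is 111120 × cos 76.251° ≈ 111120 × 0.2377 = 26409.8 m.
Maximum E–W displacement: 1e-05 × 26409.8 = 0.264098 m.
That is 0.264098 m = 26.41 cm.

26.4 cm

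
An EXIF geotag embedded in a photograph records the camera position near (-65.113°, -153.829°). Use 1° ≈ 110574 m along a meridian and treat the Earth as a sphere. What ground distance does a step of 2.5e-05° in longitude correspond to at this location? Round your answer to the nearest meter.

1 meters

One degree of longitude here spans 110574 × cos 65.113° = 110574 × 0.4208 ≈ 46532.9 m; 2.5e-05° of that is 1.16332 m.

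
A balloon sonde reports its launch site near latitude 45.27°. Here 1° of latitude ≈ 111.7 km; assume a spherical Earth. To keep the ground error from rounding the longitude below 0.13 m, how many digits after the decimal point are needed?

6 decimal places

At 45.27° one degree of longitude covers 111700 × cos 45.27° ≈ 111700 × 0.7038 ≈ 78610.7 m.
Rounding to N decimal places gives at most 0.5 × 10⁻ᴺ degrees of error, i.e. 0.5 × 10⁻ᴺ × 78610.7 m.
Setting 39305.4 × 10⁻ᴺ ≤ 0.13 gives 10ᴺ ≥ 3.023e+05, i.e. N ≥ 5.48.
So 6 decimal places suffice (0.0393 m); 5 would allow up to 0.393 m.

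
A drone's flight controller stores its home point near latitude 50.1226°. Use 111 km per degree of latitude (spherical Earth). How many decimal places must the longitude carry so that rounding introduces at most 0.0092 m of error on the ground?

At 50.1226° one degree of longitude covers 111000 × cos 50.1226° ≈ 111000 × 0.6411 ≈ 71167.3 m.
N decimal places → at most half a unit in the last place, 0.5 × 10⁻ᴺ° = 71167.3/2 × 10⁻ᴺ m.
Setting 35583.7 × 10⁻ᴺ ≤ 0.0092 gives 10ᴺ ≥ 3.868e+06, i.e. N ≥ 6.59.
N = 6 would give 0.0356 m (too coarse); N = 7 gives 0.00356 m ≤ 0.0092 m.

7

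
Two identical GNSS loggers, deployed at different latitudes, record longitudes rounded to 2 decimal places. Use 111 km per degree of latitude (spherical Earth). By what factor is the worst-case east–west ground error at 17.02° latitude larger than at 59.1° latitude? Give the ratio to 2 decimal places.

Rounding to 2 decimal places leaves the longitude within ±0.005° of the true value.
Error at 17.02° = 0.005° × 111000 × cos 17.02° ≈ 555 × 0.9562 = 530.69 m.
Error at 59.1° = 0.005° × 111000 × cos 59.1° ≈ 555 × 0.5135 = 285.02 m.
The ratio reduces to cos 17.02° / cos 59.1° = 0.9562/0.5135 ≈ 1.8620.

1.86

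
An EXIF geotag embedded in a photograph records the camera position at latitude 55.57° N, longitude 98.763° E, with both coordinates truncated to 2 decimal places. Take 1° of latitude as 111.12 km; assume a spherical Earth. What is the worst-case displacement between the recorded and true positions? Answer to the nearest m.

Truncating at 2 decimal places can drop up to a full unit in the last place, so each coordinate may be off by as much as 0.01°.
N–S: 0.01° × 111120 m/° = 1111.2 m.
Longitude error → 0.01 × 111120 × cos 55.57° = 0.01 × 111120 × 0.5654 ≈ 628.271 m.
Worst case both components are at the extreme and orthogonal: √(1111.2² + 628.271²) ≈ 1276.51 m.

1277 m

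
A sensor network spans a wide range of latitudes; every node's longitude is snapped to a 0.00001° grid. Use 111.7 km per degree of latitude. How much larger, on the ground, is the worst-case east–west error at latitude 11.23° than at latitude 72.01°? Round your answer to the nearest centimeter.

38 centimeters

With a 0.00001° grid the true value lies within half a step, ±0.00001°/2 = ±5e-06°, of the stored one.
At 11.23°: 5e-06° × 111700 × cos 11.23° = 5e-06 × 111700 × 0.9809 ≈ 0.54781 m.
Error at 72.01° = 5e-06° × 111700 × cos 72.01° ≈ 0.5585 × 0.3089 = 0.17249 m.
So the lower-latitude error exceeds the higher by 0.54781 − 0.17249 = 0.37531 m.
That is 0.375313 m = 37.531 cm.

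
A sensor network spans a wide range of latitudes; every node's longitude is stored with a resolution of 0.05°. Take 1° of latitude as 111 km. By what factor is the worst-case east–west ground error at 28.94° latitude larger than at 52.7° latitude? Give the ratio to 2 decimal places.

1.44

With a 0.05° grid the true value lies within half a step, ±0.05°/2 = ±0.025°, of the stored one.
At 28.94°: 0.025° × 111000 × cos 28.94° = 0.025 × 111000 × 0.8751 ≈ 2428.5 m.
At 52.7°: 0.025° × 111000 × cos 52.7° = 0.025 × 111000 × 0.6060 ≈ 1681.6 m.
Ratio: 2428.5 / 1681.6 = cos 28.94° / cos 52.7° ≈ 1.4441.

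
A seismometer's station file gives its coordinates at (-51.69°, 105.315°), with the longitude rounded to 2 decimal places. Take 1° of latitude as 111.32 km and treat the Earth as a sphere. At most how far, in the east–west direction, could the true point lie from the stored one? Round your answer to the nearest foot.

Rounding to 2 decimal places leaves the longitude within ±0.005° of the true value.
Parallels shrink by cos φ, so at 51.69° a degree of longitude is 111320 × 0.6199 ≈ 69009 m.
So at most 0.005° × 69009 ≈ 345.045 m east–west.
In feet: 345.045 m ÷ 0.3048 ≈ 1132 ft.

1132 feet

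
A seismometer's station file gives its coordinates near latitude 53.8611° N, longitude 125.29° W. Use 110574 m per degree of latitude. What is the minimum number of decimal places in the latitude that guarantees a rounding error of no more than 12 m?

4 decimal places

One degree of latitude covers 110574 m.
N decimal places → at most half a unit in the last place, 0.5 × 10⁻ᴺ° = 110574/2 × 10⁻ᴺ m.
Setting 55287 × 10⁻ᴺ ≤ 12 gives 10ᴺ ≥ 4607, i.e. N ≥ 3.66.
So 4 decimal places suffice (5.53 m); 3 would allow up to 55.3 m.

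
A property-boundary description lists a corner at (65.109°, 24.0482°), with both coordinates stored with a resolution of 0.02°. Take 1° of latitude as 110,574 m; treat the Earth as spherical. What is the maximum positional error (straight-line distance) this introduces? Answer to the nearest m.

With a 0.02° grid the true value lies within half a step, ±0.02°/2 = ±0.01°, of the stored one.
N–S: 0.01° × 110574 m/° = 1105.74 m.
Longitude error → 0.01 × 110574 × cos 65.109° = 0.01 × 110574 × 0.4209 ≈ 465.399 m.
Worst case both components are at the extreme and orthogonal: √(1105.74² + 465.399²) ≈ 1199.69 m.

1200 m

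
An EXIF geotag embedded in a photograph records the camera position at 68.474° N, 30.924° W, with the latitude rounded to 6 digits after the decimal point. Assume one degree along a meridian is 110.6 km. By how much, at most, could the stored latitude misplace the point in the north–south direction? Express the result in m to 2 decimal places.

0.06 m

Rounding to 6 decimal places leaves the latitude within ±5e-07° of the true value.
Along the meridian that is 5e-07° × 110600 m/° = 0.0553 m.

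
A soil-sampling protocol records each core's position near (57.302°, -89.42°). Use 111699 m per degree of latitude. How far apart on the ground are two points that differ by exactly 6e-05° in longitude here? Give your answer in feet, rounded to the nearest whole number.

12 feet

6e-05° of longitude at 57.302° is 6e-05 × 111699 × cos 57.302° ≈ 6e-05 × 60341 = 3.62046 m.
In feet: 3.62046 m ÷ 0.3048 ≈ 11.878 ft.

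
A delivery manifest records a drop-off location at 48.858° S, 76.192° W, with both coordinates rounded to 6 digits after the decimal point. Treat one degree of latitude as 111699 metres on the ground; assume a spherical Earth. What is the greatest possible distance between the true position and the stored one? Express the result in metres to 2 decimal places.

0.07 metres

Rounding to 6 decimal places leaves each coordinate within ±5e-07° of the true value.
N–S: 5e-07° × 111699 m/° = 0.0558495 m.
East–west component at 48.858°: 5e-07° × 111699 × cos 48.858° ≈ 5e-07 × 73489.8 ≈ 0.0367449 m.
The two errors are perpendicular, so the maximum displacement is √(0.0558495² + 0.0367449²) ≈ 0.0668532 m.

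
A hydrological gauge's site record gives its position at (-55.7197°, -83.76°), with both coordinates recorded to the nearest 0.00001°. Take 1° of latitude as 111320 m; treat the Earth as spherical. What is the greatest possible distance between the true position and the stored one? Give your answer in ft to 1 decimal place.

Rounding to 5 decimal places leaves each coordinate within ±5e-06° of the true value.
Latitude error → 5e-06 × 111320 = 0.5566 m along the meridian.
E–W at 55.7197°: 5e-06° × 111320 × cos 55.7197° = 5e-06 × 111320 × 0.5632 ≈ 0.3135 m.
Combining orthogonally: (0.5566² + 0.3135²)^½ ≈ 0.638816 m.
Converting: 0.638816 m × 3.2808 ft/m ≈ 2.0959 ft.

2.1 ft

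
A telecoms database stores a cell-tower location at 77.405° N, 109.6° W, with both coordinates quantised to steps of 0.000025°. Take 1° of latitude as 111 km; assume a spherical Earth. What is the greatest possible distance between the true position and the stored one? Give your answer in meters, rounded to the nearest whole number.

With a 0.000025° grid the true value lies within half a step, ±0.000025°/2 = ±1.25e-05°, of the stored one.
N–S: 1.25e-05° × 111000 m/° = 1.3875 m.
Longitude error → 1.25e-05 × 111000 × cos 77.405° = 1.25e-05 × 111000 × 0.2181 ≈ 0.302556 m.
The two errors are perpendicular, so the maximum displacement is √(1.3875² + 0.302556²) ≈ 1.4201 m.

1 meters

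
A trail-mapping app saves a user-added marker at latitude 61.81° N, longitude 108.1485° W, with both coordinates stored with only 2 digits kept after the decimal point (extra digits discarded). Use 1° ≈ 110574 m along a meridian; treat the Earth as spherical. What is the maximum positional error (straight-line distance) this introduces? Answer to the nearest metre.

Truncating at 2 decimal places can drop up to a full unit in the last place, so each coordinate may be off by as much as 0.01°.
North–south component: 0.01° × 110574 = 1105.74 m.
E–W at 61.81°: 0.01° × 110574 × cos 61.81° = 0.01 × 110574 × 0.4724 ≈ 522.348 m.
Worst case both components are at the extreme and orthogonal: √(1105.74² + 522.348²) ≈ 1222.91 m.

1223 metres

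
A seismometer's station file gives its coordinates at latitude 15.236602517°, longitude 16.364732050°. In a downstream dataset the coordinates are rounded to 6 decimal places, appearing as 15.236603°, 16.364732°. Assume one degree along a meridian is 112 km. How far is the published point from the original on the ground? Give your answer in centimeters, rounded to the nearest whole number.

5 centimeters

The latitude changed by -0.000000483° and the longitude by +0.000000050°.
N–S: -0.000000483° × 112000 m/° = -0.054096 m.
E–W at 15.2366°: 0.000000050° × 112000 × cos 15.2366° = 0.000000050 × 112000 × 0.9648 ≈ 0.00540315 m.
Distance: √(0.054096² + 0.00540315²) ≈ 0.0543652 m.
That is 0.0543652 m = 5.4365 cm.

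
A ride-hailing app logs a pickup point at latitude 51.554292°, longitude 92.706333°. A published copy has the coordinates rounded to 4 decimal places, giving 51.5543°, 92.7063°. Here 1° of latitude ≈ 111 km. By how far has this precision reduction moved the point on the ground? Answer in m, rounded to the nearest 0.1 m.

2.4 m

Δlat = 51.554292 − 51.5543 = -0.000008°; Δlon = 92.706333 − 92.7063 = +0.000033°.
N–S: -0.000008° × 111000 m/° = -0.888 m.
E–W at 51.5543°: 0.000033° × 111000 × cos 51.5543° = 0.000033 × 111000 × 0.6218 ≈ 2.27755 m.
Combined displacement = (0.888² + 2.27755²)^½ ≈ 2.44454 m.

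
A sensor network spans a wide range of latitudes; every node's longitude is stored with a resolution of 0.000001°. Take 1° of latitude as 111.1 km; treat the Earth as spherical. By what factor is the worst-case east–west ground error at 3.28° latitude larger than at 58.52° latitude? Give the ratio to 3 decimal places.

With a 0.000001° grid the true value lies within half a step, ±0.000001°/2 = ±5e-07°, of the stored one.
Error at 3.28° = 5e-07° × 111100 × cos 3.28° ≈ 0.05555 × 0.9984 = 0.055459 m.
At 58.52°: 5e-07° × 111100 × cos 58.52° = 5e-07 × 111100 × 0.5222 ≈ 0.029008 m.
Ratio: 0.055459 / 0.029008 = cos 3.28° / cos 58.52° ≈ 1.9118.

1.912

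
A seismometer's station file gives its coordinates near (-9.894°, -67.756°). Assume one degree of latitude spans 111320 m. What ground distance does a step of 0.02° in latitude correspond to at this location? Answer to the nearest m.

2226 m

0.02° × 111320 m/° = 2226.4 m.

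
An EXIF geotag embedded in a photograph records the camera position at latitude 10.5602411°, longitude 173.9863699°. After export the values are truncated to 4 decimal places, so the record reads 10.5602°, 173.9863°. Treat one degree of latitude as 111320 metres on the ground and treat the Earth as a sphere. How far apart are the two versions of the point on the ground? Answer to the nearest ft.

Δlat = 10.5602411 − 10.5602 = +0.0000411°; Δlon = 173.9863699 − 173.9863 = +0.0000699°.
N–S: 0.0000411° × 111320 m/° = 4.57525 m.
E–W at 10.5602°: 0.0000699° × 111320 × cos 10.5602° = 0.0000699 × 111320 × 0.9831 ≈ 7.64948 m.
Combined displacement = (4.57525² + 7.64948²)^½ ≈ 8.91333 m.
In feet: 8.91333 m ÷ 0.3048 ≈ 29.243 ft.

29 ft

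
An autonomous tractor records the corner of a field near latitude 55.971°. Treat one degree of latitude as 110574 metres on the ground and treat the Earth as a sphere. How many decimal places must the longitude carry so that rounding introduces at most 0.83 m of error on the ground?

5 decimal places

At 55.971° one degree of longitude covers 110574 × cos 55.971° ≈ 110574 × 0.5596 ≈ 61878.6 m.
With N decimal places the half-ulp bound is 0.5·10⁻ᴺ°, or 0.5·10⁻ᴺ × 61878.6 m on the ground.
Setting 30939.3 × 10⁻ᴺ ≤ 0.83 gives 10ᴺ ≥ 3.728e+04, i.e. N ≥ 4.57.
So 5 decimal places suffice (0.309 m); 4 would allow up to 3.09 m.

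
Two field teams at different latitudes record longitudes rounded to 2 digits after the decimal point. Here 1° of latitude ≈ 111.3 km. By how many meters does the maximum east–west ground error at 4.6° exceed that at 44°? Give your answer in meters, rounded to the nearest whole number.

Rounding to 2 decimal places leaves the longitude within ±0.005° of the true value.
At 4.6°: 0.005° × 111300 × cos 4.6° = 0.005 × 111300 × 0.9968 ≈ 554.71 m.
Error at 44° = 0.005° × 111300 × cos 44° ≈ 556.5 × 0.7193 = 400.31 m.
So the lower-latitude error exceeds the higher by 554.71 − 400.31 = 154.39 m.

154 meters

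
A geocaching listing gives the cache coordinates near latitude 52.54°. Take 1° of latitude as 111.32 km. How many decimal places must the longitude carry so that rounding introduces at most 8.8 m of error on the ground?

At 52.54° one degree of longitude covers 111320 × cos 52.54° ≈ 111320 × 0.6082 ≈ 67705.6 m.
Rounding to N decimal places gives at most 0.5 × 10⁻ᴺ degrees of error, i.e. 0.5 × 10⁻ᴺ × 67705.6 m.
Setting 33852.8 × 10⁻ᴺ ≤ 8.8 gives 10ᴺ ≥ 3847, i.e. N ≥ 3.59.
At 3 places the error can reach 33.9 m, but 4 places keeps it to 3.39 m.

4 decimal places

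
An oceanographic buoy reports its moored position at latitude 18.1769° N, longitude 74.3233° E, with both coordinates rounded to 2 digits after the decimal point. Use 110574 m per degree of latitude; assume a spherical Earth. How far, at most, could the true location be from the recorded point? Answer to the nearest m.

763 m

Rounding to 2 decimal places leaves each coordinate within ±0.005° of the true value.
Latitude error → 0.005 × 110574 = 552.87 m along the meridian.
East–west component at 18.1769°: 0.005° × 110574 × cos 18.1769° ≈ 0.005 × 105056 ≈ 525.281 m.
The two errors are perpendicular, so the maximum displacement is √(552.87² + 525.281²) ≈ 762.617 m.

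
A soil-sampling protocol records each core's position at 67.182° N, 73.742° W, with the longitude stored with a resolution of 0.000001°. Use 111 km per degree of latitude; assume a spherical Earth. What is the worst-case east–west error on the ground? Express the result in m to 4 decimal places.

0.0215 m

With a 0.000001° grid the true value lies within half a step, ±0.000001°/2 = ±5e-07°, of the stored one.
At latitude 67.182° a degree of longitude spans 111000 m × cos 67.182° = 111000 × 0.3878 ≈ 43046.4 m.
East–west error: 5e-07° × 43046.4 m/° ≈ 0.0215232 m.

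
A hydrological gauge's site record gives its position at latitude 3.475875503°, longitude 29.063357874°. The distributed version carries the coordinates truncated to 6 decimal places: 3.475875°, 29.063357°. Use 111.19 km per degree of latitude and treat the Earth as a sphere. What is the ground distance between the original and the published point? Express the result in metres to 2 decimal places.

Δlat = 3.475875503 − 3.475875 = +0.000000503°; Δlon = 29.063357874 − 29.063357 = +0.000000874°.
North–south shift: 0.000000503 × 111190 = 0.0559286 m.
E–W at 3.47587°: 0.000000874° × 111190 × cos 3.47587° = 0.000000874 × 111190 × 0.9982 ≈ 0.0970013 m.
Distance: √(0.0559286² + 0.0970013²) ≈ 0.11197 m.

0.11 metres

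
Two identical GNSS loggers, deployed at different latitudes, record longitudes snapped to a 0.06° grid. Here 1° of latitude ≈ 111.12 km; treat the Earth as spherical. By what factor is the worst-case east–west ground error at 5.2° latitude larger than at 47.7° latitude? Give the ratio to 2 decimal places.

1.48

With a 0.06° grid the true value lies within half a step, ±0.06°/2 = ±0.03°, of the stored one.
Error at 5.2° = 0.03° × 111120 × cos 5.2° ≈ 3333.6 × 0.9959 = 3319.9 m.
At 47.7°: 0.03° × 111120 × cos 47.7° = 0.03 × 111120 × 0.6730 ≈ 2243.6 m.
Ratio: 3319.9 / 2243.6 = cos 5.2° / cos 47.7° ≈ 1.4797.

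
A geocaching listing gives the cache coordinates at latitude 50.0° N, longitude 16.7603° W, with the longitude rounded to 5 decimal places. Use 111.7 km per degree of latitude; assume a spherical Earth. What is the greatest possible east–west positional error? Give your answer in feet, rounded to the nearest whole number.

1 feet

Rounding to 5 decimal places leaves the longitude within ±5e-06° of the true value.
Parallels shrink by cos φ, so at 50° a degree of longitude is 111700 × 0.6428 ≈ 71799.4 m.
So at most 5e-06° × 71799.4 ≈ 0.358997 m east–west.
Converting: 0.358997 m × 3.2808 ft/m ≈ 1.1778 ft.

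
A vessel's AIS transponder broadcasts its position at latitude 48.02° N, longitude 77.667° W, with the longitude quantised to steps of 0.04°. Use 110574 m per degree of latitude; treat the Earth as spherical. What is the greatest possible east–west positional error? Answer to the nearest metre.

With a 0.04° grid the true value lies within half a step, ±0.04°/2 = ±0.02°, of the stored one.
Parallels shrink by cos φ, so at 48.02° a degree of longitude is 110574 × 0.6689 ≈ 73959.8 m.
Maximum E–W displacement: 0.02 × 73959.8 = 1479.2 m.

1479 metres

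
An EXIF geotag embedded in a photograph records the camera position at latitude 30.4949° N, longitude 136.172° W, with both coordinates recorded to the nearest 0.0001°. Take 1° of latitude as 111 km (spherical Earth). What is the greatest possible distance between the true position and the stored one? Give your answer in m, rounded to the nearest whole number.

7 m

Rounding to 4 decimal places leaves each coordinate within ±5e-05° of the true value.
Latitude error → 5e-05 × 111000 = 5.55 m along the meridian.
East–west component at 30.4949°: 5e-05° × 111000 × cos 30.4949° ≈ 5e-05 × 95645.9 ≈ 4.78229 m.
Combining orthogonally: (5.55² + 4.78229²)^½ ≈ 7.32617 m.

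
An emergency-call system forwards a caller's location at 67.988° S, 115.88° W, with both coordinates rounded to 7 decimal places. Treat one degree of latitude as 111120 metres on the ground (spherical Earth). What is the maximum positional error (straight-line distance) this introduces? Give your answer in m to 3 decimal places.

Rounding to 7 decimal places leaves each coordinate within ±5e-08° of the true value.
N–S: 5e-08° × 111120 m/° = 0.005556 m.
E–W at 67.988°: 5e-08° × 111120 × cos 67.988° = 5e-08 × 111120 × 0.3748 ≈ 0.00208239 m.
Combining orthogonally: (0.005556² + 0.00208239²)^½ ≈ 0.00593342 m.

0.006 m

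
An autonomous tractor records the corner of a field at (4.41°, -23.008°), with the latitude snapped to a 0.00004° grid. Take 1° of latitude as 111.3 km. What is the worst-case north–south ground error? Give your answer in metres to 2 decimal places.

With a 0.00004° grid the true value lies within half a step, ±0.00004°/2 = ±2e-05°, of the stored one.
Along the meridian that is 2e-05° × 111300 m/° = 2.226 m.

2.23 metres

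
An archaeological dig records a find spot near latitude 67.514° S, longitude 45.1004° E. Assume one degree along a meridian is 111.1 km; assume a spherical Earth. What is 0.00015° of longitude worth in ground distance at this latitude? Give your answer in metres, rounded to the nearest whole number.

0.00015° of longitude at 67.514° is 0.00015 × 111100 × cos 67.514° ≈ 0.00015 × 42491 = 6.37366 m.

6 metres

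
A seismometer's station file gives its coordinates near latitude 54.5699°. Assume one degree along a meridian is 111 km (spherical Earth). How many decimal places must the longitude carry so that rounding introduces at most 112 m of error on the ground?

3 decimal places

At 54.5699° one degree of longitude covers 111000 × cos 54.5699° ≈ 111000 × 0.5797 ≈ 64347.7 m.
Rounding to N decimal places gives at most 0.5 × 10⁻ᴺ degrees of error, i.e. 0.5 × 10⁻ᴺ × 64347.7 m.
Setting 32173.9 × 10⁻ᴺ ≤ 112 gives 10ᴺ ≥ 287.3, i.e. N ≥ 2.46.
At 2 places the error can reach 322 m, but 3 places keeps it to 32.2 m.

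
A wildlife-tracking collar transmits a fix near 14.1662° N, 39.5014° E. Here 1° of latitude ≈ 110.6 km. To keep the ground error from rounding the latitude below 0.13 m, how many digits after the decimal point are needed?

6

One degree of latitude covers 110600 m.
With N decimal places the half-ulp bound is 0.5·10⁻ᴺ°, or 0.5·10⁻ᴺ × 110600 m on the ground.
Need 0.5 × 110600 × 10⁻ᴺ ≤ 0.13 → 10⁻ᴺ ≤ 2.351e-06, so N ≥ 5.63.
At 5 places the error can reach 0.553 m, but 6 places keeps it to 0.0553 m.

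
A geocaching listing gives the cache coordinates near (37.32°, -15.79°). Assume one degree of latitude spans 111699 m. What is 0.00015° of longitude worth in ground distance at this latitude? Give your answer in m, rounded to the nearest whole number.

13 m

0.00015° of longitude at 37.32° is 0.00015 × 111699 × cos 37.32° ≈ 0.00015 × 88830 = 13.3245 m.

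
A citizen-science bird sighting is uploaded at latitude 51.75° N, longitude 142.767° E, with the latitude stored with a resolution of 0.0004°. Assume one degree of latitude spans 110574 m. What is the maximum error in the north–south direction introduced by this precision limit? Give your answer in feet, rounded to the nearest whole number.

With a 0.0004° grid the true value lies within half a step, ±0.0004°/2 = ±0.0002°, of the stored one.
North–south distance: 0.0002° × 110574 m/° = 22.1148 m.
In feet: 22.1148 m ÷ 0.3048 ≈ 72.555 ft.

73 feet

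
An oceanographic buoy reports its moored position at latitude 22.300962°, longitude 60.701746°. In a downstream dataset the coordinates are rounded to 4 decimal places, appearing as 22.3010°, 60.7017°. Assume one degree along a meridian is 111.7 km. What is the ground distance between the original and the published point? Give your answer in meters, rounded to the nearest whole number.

6 meters

The latitude changed by -0.000038° and the longitude by +0.000046°.
North–south shift: -0.000038 × 111700 = -4.2446 m.
East–west at this latitude: 0.000046° × 111700 × cos 22.301° ≈ 0.000046 × 103345 = 4.75388 m.
Hypotenuse of the two orthogonal shifts: √(4.2446² + 4.75388²) = 6.37307 m.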